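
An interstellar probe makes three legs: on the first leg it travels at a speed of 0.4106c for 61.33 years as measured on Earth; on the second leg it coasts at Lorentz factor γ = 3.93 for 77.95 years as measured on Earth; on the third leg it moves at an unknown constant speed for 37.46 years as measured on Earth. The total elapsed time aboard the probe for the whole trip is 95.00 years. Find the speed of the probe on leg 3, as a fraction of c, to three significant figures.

β = 0.858

Leg 1: γ = 1/√(1 − 0.4106²) = 1/√0.8314 = 1.097; τ_1 = 61.33/1.097 = 55.92 years.
Leg 2: γ = 3.93; τ_2 = 77.95/3.930 = 19.83 years.
Leg 3: speed unknown; τ_3 = 37.46/γ_3.
Total proper time: 55.92 + 19.83 + τ_3 = 95.00, so τ_3 = 95.00 − 75.76 = 19.24 years.
γ_3 = 37.46/19.24 = 1.947; β = √(1 − 1/γ²) = √0.7361.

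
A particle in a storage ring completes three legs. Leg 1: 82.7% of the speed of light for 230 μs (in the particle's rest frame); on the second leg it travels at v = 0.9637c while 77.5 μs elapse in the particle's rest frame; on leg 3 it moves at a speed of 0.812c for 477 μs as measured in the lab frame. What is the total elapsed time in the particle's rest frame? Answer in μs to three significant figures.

Leg 1: 230 μs is already measured in the particle's rest frame.
Leg 2: 77.5 μs is already measured in the particle's rest frame.
Leg 3: γ = 1/√(1 − 0.812²) = 1/√0.3407 = 1.713; τ_3 = 477/1.713 = 278.4 μs.
Total: 230.0 + 77.50 + 278.4 μs.

τ = 586 μs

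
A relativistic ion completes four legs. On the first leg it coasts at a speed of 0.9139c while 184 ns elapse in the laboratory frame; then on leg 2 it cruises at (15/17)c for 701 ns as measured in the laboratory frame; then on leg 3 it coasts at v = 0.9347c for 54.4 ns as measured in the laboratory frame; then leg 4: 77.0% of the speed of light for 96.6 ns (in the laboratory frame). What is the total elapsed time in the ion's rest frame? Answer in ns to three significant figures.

τ = 486 ns

Leg 1: γ = 1/√(1 − 0.9139²) = 1/√0.1648 = 2.463; τ_1 = 184/2.463 = 74.69 ns.
Leg 2: γ = 1/√(1 − (15/17)²) = 17/8 = 2.125; τ_2 = 701/2.125 = 329.9 ns.
Leg 3: γ = 1/√(1 − 0.9347²) = 1/√0.1263 = 2.813; τ_3 = 54.4/2.813 = 19.34 ns.
Leg 4: β = 0.770; γ = 1/√(1 − 0.770²) = 1/√0.4071 = 1.567; τ_4 = 96.6/1.567 = 61.64 ns.
Total: 74.69 + 329.9 + 19.34 + 61.64 ns.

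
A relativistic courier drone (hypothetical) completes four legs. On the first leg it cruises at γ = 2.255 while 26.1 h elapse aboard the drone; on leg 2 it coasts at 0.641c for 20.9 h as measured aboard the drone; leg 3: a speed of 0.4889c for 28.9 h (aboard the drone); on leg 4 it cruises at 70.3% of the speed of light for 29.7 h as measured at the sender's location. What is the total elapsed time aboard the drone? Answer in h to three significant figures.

Leg 1: 26.1 h is already measured aboard the drone.
Leg 2: 20.9 h is already measured aboard the drone.
Leg 3: 28.9 h is already measured aboard the drone.
Leg 4: β = 0.703; γ = 1/√(1 − 0.703²) = 1/√0.5058 = 1.406; τ_4 = 29.7/1.406 = 21.12 h.
Total: 26.10 + 20.90 + 28.90 + 21.12 h.

τ = 97.0 h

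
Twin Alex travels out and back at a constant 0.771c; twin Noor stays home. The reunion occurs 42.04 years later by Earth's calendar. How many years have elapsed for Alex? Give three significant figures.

τ = 26.8 years

γ = 1/√(1 − 0.771²) = 1/√0.4056 = 1.570
Alex's clock measures proper time along the trip: τ = Δt/γ = 42.04/1.570 years.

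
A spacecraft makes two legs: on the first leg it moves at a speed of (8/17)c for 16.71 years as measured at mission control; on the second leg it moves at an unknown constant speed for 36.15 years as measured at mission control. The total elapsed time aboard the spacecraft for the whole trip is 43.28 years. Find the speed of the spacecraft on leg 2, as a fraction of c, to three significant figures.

Leg 1: γ = 1/√(1 − (8/17)²) = 17/15 ≈ 1.133; τ_1 = 16.71/1.133 = 14.74 years.
Leg 2: speed unknown; τ_2 = 36.15/γ_2.
Total proper time: 14.74 + τ_2 = 43.28, so τ_2 = 43.28 − 14.74 = 28.54 years.
γ_2 = 36.15/28.54 = 1.267; β = √(1 − 1/γ²) = √0.3769.

β = 0.614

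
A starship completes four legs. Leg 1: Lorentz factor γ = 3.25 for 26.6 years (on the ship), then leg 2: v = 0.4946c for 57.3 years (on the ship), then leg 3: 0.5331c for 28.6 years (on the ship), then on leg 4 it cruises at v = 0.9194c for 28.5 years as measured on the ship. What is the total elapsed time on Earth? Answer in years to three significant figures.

Leg 1: γ = 3.25; Δt_1 = 3.250 × 26.6 = 86.45 years.
Leg 2: γ = 1/√(1 − 0.4946²) = 1/√0.7554 = 1.151; Δt_2 = 1.151 × 57.3 = 65.93 years.
Leg 3: γ = 1/√(1 − 0.5331²) = 1/√0.7158 = 1.182; Δt_3 = 1.182 × 28.6 = 33.80 years.
Leg 4: γ = 1/√(1 − 0.9194²) = 1/√0.1547 = 2.542; Δt_4 = 2.542 × 28.5 = 72.46 years.
Total: 86.45 + 65.93 + 33.80 + 72.46 years.

Δt = 259 years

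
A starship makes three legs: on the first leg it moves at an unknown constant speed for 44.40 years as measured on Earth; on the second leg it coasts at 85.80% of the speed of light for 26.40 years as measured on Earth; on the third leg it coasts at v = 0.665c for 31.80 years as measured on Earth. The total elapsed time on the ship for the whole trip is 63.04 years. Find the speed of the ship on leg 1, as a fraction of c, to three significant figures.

Leg 1: speed unknown; τ_1 = 44.40/γ_1.
Leg 2: β = 0.8580; γ = 1/√(1 − 0.8580²) = 1/√0.2638 = 1.947; τ_2 = 26.40/1.947 = 13.56 years.
Leg 3: γ = 1/√(1 − 0.665²) = 1/√0.5578 = 1.339; τ_3 = 31.80/1.339 = 23.75 years.
Total proper time: τ_1 + 13.56 + 23.75 = 63.04, so τ_1 = 63.04 − 37.31 = 25.73 years.
γ_1 = 44.40/25.73 = 1.726; β = √(1 − 1/γ²) = √0.6642.

β = 0.815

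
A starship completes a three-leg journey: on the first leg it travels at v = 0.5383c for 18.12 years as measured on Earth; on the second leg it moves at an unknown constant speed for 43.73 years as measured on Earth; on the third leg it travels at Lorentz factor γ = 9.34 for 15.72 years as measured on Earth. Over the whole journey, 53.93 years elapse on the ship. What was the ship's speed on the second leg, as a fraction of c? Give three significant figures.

Leg 1: γ = 1/√(1 − 0.5383²) = 1/√0.7102 = 1.187; τ_1 = 18.12/1.187 = 15.27 years.
Leg 2: speed unknown; τ_2 = 43.73/γ_2.
Leg 3: γ = 9.34; τ_3 = 15.72/9.340 = 1.683 years.
Total proper time: 15.27 + τ_2 + 1.683 = 53.93, so τ_2 = 53.93 − 16.95 = 36.98 years.
γ_2 = 43.73/36.98 = 1.183; β = √(1 − 1/γ²) = √0.2850.

β = 0.534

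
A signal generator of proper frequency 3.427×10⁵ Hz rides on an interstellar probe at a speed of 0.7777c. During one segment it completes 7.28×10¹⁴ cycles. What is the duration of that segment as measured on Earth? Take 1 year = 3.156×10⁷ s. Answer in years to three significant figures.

γ = 1/√(1 − 0.7777²) = 1/√0.3952 = 1.591
Proper time for N cycles: τ = N/f = 7.28×10¹⁴/(3.427×10⁵) = 2.124×10⁹ s = 67.31 years.
Lab-frame duration Δt = γτ = 1.591 × 67.31 = 107.1 years.

Δt = 107 years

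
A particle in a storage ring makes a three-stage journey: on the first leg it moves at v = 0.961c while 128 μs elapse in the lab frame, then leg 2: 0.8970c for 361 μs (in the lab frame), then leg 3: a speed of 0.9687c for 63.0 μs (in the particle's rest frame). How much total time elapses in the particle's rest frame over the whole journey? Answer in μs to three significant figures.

τ = 258 μs

Leg 1: γ = 1/√(1 − 0.961²) = 1/√0.07648 = 3.616; τ_1 = 128/3.616 = 35.40 μs.
Leg 2: γ = 1/√(1 − 0.8970²) = 1/√0.1954 = 2.262; τ_2 = 361/2.262 = 159.6 μs.
Leg 3: 63.0 μs is already measured in the particle's rest frame.
Total: 35.40 + 159.6 + 63.00 μs.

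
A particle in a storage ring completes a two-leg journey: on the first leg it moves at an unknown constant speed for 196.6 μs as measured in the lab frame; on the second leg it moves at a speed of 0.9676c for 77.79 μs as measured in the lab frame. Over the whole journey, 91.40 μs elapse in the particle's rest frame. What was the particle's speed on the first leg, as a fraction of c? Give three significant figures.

Leg 1: speed unknown; τ_1 = 196.6/γ_1.
Leg 2: γ = 1/√(1 − 0.9676²) = 1/√0.06375 = 3.961; τ_2 = 77.79/3.961 = 19.64 μs.
Total proper time: τ_1 + 19.64 = 91.40, so τ_1 = 91.40 − 19.64 = 71.76 μs.
γ_1 = 196.6/71.76 = 2.740; β = √(1 − 1/γ²) = √0.8668.

β = 0.931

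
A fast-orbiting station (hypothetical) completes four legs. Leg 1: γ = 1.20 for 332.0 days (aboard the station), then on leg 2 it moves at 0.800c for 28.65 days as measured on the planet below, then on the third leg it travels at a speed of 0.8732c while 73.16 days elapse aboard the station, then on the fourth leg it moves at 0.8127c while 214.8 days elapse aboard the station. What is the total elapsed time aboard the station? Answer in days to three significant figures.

τ = 637 days

Leg 1: 332.0 days is already measured aboard the station.
Leg 2: γ = 1/√(1 − 0.800²) = 5/3 ≈ 1.667; τ_2 = 28.65/1.667 = 17.19 days.
Leg 3: 73.16 days is already measured aboard the station.
Leg 4: 214.8 days is already measured aboard the station.
Total: 332.0 + 17.19 + 73.16 + 214.8 days.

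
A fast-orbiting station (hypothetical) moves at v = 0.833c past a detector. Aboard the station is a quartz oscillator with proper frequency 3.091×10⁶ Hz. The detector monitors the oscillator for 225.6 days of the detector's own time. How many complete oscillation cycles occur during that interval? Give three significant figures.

γ = 1/√(1 − 0.833²) = 1/√0.3061 = 1.807
During 225.6 days of lab time, the oscillator's proper time advances by τ = Δt/γ = 225.6/1.807 = 124.8 days = 1.078×10⁷ s.
N = f × τ = 3.091×10⁶ × 1.078×10⁷ = 3.333×10¹³.

N = 3.33×10¹³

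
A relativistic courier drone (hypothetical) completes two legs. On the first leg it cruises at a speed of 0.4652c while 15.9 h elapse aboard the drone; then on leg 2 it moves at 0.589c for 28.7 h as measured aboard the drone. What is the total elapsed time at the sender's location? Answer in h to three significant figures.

Δt = 53.5 h

Leg 1: γ = 1/√(1 − 0.4652²) = 1/√0.7836 = 1.130; Δt_1 = 1.130 × 15.9 = 17.96 h.
Leg 2: γ = 1/√(1 − 0.589²) = 1/√0.6531 = 1.237; Δt_2 = 1.237 × 28.7 = 35.51 h.
Total: 17.96 + 35.51 h.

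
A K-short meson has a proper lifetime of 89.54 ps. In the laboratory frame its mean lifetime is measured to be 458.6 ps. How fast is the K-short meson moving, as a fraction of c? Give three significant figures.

γ = Δt/τ₀ = 458.6/89.54 = 5.122
β = √(1 − 1/γ²) = √(1 − 0.03812) = √0.9619

β = 0.981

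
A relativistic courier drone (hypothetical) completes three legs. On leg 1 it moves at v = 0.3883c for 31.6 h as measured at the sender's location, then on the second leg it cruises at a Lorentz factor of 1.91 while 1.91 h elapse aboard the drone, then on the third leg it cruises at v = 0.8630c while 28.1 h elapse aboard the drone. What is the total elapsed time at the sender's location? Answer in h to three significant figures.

Leg 1: 31.6 h is already measured at the sender's location.
Leg 2: γ = 1.91; Δt_2 = 1.910 × 1.91 = 3.648 h.
Leg 3: γ = 1/√(1 − 0.8630²) = 1/√0.2552 = 1.979; Δt_3 = 1.979 × 28.1 = 55.62 h.
Total: 31.60 + 3.648 + 55.62 h.

Δt = 90.9 h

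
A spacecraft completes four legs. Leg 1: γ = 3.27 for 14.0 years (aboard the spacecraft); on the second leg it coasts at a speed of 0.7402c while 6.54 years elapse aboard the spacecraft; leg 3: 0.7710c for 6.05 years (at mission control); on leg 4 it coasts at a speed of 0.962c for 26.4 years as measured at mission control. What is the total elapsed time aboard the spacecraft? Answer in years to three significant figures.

τ = 31.6 years

Leg 1: 14.0 years is already measured aboard the spacecraft.
Leg 2: 6.54 years is already measured aboard the spacecraft.
Leg 3: γ = 1/√(1 − 0.7710²) = 1/√0.4056 = 1.570; τ_3 = 6.05/1.570 = 3.853 years.
Leg 4: γ = 1/√(1 − 0.962²) = 1/√0.07456 = 3.662; τ_4 = 26.4/3.662 = 7.209 years.
Total: 14.00 + 6.540 + 3.853 + 7.209 years.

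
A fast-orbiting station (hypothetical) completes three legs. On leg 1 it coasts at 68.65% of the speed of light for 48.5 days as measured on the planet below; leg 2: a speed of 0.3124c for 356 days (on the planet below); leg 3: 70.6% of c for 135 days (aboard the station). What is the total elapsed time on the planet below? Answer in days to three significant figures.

Leg 1: 48.5 days is already measured on the planet below.
Leg 2: 356 days is already measured on the planet below.
Leg 3: β = 0.706; γ = 1/√(1 − 0.706²) = 1/√0.5016 = 1.412; Δt_3 = 1.412 × 135 = 190.6 days.
Total: 48.50 + 356.0 + 190.6 days.

Δt = 595 days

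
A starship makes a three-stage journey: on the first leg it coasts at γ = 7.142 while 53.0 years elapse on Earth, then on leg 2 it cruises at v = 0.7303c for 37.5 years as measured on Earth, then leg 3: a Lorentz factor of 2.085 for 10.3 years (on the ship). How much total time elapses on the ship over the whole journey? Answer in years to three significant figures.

Leg 1: γ = 7.142; τ_1 = 53.0/7.142 = 7.421 years.
Leg 2: γ = 1/√(1 − 0.7303²) = 1/√0.4667 = 1.464; τ_2 = 37.5/1.464 = 25.62 years.
Leg 3: 10.3 years is already measured on the ship.
Total: 7.421 + 25.62 + 10.30 years.

τ = 43.3 years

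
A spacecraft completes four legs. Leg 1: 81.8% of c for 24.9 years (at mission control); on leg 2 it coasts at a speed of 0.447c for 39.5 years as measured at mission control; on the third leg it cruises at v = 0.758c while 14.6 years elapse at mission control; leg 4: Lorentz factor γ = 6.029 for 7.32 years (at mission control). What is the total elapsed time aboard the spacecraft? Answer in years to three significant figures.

Leg 1: β = 0.818; γ = 1/√(1 − 0.818²) = 1/√0.3309 = 1.738; τ_1 = 24.9/1.738 = 14.32 years.
Leg 2: γ = 1/√(1 − 0.447²) = 1/√0.8002 = 1.118; τ_2 = 39.5/1.118 = 35.33 years.
Leg 3: γ = 1/√(1 − 0.758²) = 1/√0.4254 = 1.533; τ_3 = 14.6/1.533 = 9.523 years.
Leg 4: γ = 6.029; τ_4 = 7.32/6.029 = 1.214 years.
Total: 14.32 + 35.33 + 9.523 + 1.214 years.

τ = 60.4 years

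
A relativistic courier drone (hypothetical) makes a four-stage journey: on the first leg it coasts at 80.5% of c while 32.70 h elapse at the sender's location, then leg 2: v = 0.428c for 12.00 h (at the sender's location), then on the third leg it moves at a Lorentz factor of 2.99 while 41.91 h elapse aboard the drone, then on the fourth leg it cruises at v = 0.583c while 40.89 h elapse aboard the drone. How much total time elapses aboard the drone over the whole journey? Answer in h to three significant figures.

Leg 1: β = 0.805; γ = 1/√(1 − 0.805²) = 1/√0.3520 = 1.686; τ_1 = 32.70/1.686 = 19.40 h.
Leg 2: γ = 1/√(1 − 0.428²) = 1/√0.8168 = 1.106; τ_2 = 12.00/1.106 = 10.85 h.
Leg 3: 41.91 h is already measured aboard the drone.
Leg 4: 40.89 h is already measured aboard the drone.
Total: 19.40 + 10.85 + 41.91 + 40.89 h.

τ = 113 h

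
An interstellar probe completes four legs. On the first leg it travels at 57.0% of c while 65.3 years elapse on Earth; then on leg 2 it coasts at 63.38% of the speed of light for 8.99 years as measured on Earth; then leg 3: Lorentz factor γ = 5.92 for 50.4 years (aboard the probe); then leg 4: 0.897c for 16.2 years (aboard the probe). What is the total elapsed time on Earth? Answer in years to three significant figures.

Δt = 409 years

Leg 1: 65.3 years is already measured on Earth.
Leg 2: 8.99 years is already measured on Earth.
Leg 3: γ = 5.92; Δt_3 = 5.920 × 50.4 = 298.4 years.
Leg 4: γ = 1/√(1 − 0.897²) = 1/√0.1954 = 2.262; Δt_4 = 2.262 × 16.2 = 36.65 years.
Total: 65.30 + 8.990 + 298.4 + 36.65 years.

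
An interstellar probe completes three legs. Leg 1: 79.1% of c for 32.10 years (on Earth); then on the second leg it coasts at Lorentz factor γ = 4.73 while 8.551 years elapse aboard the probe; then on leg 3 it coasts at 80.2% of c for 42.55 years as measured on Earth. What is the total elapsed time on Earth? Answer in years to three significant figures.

Leg 1: 32.10 years is already measured on Earth.
Leg 2: γ = 4.73; Δt_2 = 4.730 × 8.551 = 40.45 years.
Leg 3: 42.55 years is already measured on Earth.
Total: 32.10 + 40.45 + 42.55 years.

Δt = 115 years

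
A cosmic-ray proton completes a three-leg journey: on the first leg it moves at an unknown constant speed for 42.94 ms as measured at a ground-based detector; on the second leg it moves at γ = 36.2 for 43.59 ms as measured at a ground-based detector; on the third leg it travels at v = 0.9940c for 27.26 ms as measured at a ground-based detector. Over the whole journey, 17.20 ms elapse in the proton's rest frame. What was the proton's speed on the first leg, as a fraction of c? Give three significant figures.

β = 0.953

Leg 1: speed unknown; τ_1 = 42.94/γ_1.
Leg 2: γ = 36.2; τ_2 = 43.59/36.20 = 1.204 ms.
Leg 3: γ = 1/√(1 − 0.9940²) = 1/√0.01196 = 9.142; τ_3 = 27.26/9.142 = 2.982 ms.
Total proper time: τ_1 + 1.204 + 2.982 = 17.20, so τ_1 = 17.20 − 4.186 = 13.01 ms.
γ_1 = 42.94/13.01 = 3.299; β = √(1 − 1/γ²) = √0.9081.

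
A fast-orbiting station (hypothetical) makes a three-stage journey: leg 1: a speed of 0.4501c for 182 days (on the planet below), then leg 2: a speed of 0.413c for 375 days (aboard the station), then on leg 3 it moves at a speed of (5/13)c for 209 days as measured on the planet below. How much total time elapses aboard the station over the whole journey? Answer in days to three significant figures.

Leg 1: γ = 1/√(1 − 0.4501²) = 1/√0.7974 = 1.120; τ_1 = 182/1.120 = 162.5 days.
Leg 2: 375 days is already measured aboard the station.
Leg 3: γ = 1/√(1 − (5/13)²) = 13/12 ≈ 1.083; τ_3 = 209/1.083 = 192.9 days.
Total: 162.5 + 375.0 + 192.9 days.

τ = 730 days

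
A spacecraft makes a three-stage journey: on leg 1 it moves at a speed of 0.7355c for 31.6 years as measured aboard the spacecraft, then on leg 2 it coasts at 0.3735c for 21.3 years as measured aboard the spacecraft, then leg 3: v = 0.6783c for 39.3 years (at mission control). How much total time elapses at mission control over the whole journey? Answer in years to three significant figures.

Δt = 109 years

Leg 1: γ = 1/√(1 − 0.7355²) = 1/√0.4590 = 1.476; Δt_1 = 1.476 × 31.6 = 46.64 years.
Leg 2: γ = 1/√(1 − 0.3735²) = 1/√0.8605 = 1.078; Δt_2 = 1.078 × 21.3 = 22.96 years.
Leg 3: 39.3 years is already measured at mission control.
Total: 46.64 + 22.96 + 39.30 years.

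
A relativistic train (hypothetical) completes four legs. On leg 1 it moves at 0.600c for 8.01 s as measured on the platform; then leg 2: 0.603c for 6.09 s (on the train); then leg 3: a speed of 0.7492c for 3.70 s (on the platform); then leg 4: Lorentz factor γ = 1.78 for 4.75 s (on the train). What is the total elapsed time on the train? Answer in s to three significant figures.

τ = 19.7 s

Leg 1: γ = 1/√(1 − 0.600²) = 5/4 = 1.250; τ_1 = 8.01/1.250 = 6.408 s.
Leg 2: 6.09 s is already measured on the train.
Leg 3: γ = 1/√(1 − 0.7492²) = 1/√0.4387 = 1.510; τ_3 = 3.70/1.510 = 2.451 s.
Leg 4: 4.75 s is already measured on the train.
Total: 6.408 + 6.090 + 2.451 + 4.750 s.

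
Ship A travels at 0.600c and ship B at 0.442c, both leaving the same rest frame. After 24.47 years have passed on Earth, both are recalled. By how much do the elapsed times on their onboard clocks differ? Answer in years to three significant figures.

|τ_A − τ_B| = 2.37 years

A: γ = 1/√(1 − 0.600²) = 5/4 = 1.250; τ_A = 24.47/1.250 = 19.58 years.
B: γ = 1/√(1 − 0.442²) = 1/√0.8046 = 1.115; τ_B = 24.47/1.115 = 21.95 years.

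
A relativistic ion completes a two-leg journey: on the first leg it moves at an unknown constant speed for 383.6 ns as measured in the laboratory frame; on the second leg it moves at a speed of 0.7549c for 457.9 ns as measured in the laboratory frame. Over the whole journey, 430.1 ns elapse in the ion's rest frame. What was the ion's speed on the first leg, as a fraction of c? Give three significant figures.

Leg 1: speed unknown; τ_1 = 383.6/γ_1.
Leg 2: γ = 1/√(1 − 0.7549²) = 1/√0.4301 = 1.525; τ_2 = 457.9/1.525 = 300.3 ns.
Total proper time: τ_1 + 300.3 = 430.1, so τ_1 = 430.1 − 300.3 = 129.8 ns.
γ_1 = 383.6/129.8 = 2.956; β = √(1 − 1/γ²) = √0.8855.

β = 0.941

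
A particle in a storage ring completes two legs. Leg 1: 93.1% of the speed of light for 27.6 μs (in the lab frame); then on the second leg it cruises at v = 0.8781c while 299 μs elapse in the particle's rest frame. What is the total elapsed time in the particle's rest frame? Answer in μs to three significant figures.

τ = 309 μs

Leg 1: β = 0.931; γ = 1/√(1 − 0.931²) = 1/√0.1332 = 2.740; τ_1 = 27.6/2.740 = 10.07 μs.
Leg 2: 299 μs is already measured in the particle's rest frame.
Total: 10.07 + 299.0 μs.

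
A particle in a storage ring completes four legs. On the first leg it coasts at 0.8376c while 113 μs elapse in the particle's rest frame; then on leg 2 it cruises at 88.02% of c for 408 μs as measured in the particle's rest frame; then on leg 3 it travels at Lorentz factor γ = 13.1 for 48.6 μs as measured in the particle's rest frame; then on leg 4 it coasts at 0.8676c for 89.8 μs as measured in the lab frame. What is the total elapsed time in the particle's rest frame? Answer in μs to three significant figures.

τ = 614 μs

Leg 1: 113 μs is already measured in the particle's rest frame.
Leg 2: 408 μs is already measured in the particle's rest frame.
Leg 3: 48.6 μs is already measured in the particle's rest frame.
Leg 4: γ = 1/√(1 − 0.8676²) = 1/√0.2473 = 2.011; τ_4 = 89.8/2.011 = 44.65 μs.
Total: 113.0 + 408.0 + 48.60 + 44.65 μs.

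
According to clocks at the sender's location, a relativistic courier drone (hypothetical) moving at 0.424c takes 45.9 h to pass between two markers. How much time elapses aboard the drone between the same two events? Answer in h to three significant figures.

γ = 1/√(1 − 0.424²) = 1/√0.8202 = 1.104
The interval measured at the sender's location is the dilated one; the clock aboard the drone measures the proper time τ = Δt/γ = 45.9/1.104 h.

τ = 41.6 h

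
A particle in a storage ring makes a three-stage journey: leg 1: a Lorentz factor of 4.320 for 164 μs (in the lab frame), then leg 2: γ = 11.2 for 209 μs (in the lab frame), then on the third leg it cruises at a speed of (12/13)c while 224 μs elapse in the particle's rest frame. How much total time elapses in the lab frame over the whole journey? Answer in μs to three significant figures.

Δt = 955 μs

Leg 1: 164 μs is already measured in the lab frame.
Leg 2: 209 μs is already measured in the lab frame.
Leg 3: γ = 1/√(1 − (12/13)²) = 13/5 = 2.600; Δt_3 = 2.600 × 224 = 582.4 μs.
Total: 164.0 + 209.0 + 582.4 μs.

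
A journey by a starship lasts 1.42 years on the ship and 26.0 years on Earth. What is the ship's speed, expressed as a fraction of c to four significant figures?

β = 0.9985

The proper time is measured on the ship (both events occur at the ship's location); Δt is measured on Earth. γ = Δt/τ = 26.0/1.42 = 18.31.
β = √(1 − 1/γ²) = √(1 − 0.002983) = √0.9970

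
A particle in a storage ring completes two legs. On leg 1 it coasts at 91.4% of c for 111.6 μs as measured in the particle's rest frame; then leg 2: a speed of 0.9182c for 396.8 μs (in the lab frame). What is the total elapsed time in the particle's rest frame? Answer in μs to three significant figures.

Leg 1: 111.6 μs is already measured in the particle's rest frame.
Leg 2: γ = 1/√(1 − 0.9182²) = 1/√0.1569 = 2.525; τ_2 = 396.8/2.525 = 157.2 μs.
Total: 111.6 + 157.2 μs.

τ = 269 μs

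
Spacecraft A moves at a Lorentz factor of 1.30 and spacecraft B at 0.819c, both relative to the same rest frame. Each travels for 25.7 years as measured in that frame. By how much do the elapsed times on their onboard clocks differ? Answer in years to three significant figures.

|τ_A − τ_B| = 5.02 years

A: γ = 1.30; τ_A = 25.7/1.300 = 19.77 years.
B: γ = 1/√(1 − 0.819²) = 1/√0.3292 = 1.743; τ_B = 25.7/1.743 = 14.75 years.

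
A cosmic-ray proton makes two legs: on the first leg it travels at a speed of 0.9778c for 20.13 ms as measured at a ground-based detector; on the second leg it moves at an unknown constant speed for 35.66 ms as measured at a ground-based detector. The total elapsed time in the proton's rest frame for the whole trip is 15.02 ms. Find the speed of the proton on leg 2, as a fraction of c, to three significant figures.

Leg 1: γ = 1/√(1 − 0.9778²) = 1/√0.04391 = 4.772; τ_1 = 20.13/4.772 = 4.218 ms.
Leg 2: speed unknown; τ_2 = 35.66/γ_2.
Total proper time: 4.218 + τ_2 = 15.02, so τ_2 = 15.02 − 4.218 = 10.80 ms.
γ_2 = 35.66/10.80 = 3.301; β = √(1 − 1/γ²) = √0.9082.

β = 0.953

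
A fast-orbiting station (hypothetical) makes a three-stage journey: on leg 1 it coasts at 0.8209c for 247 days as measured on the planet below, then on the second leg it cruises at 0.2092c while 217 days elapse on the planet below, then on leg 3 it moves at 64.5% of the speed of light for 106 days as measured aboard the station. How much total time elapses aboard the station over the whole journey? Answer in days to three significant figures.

τ = 459 days

Leg 1: γ = 1/√(1 − 0.8209²) = 1/√0.3261 = 1.751; τ_1 = 247/1.751 = 141.1 days.
Leg 2: γ = 1/√(1 − 0.2092²) = 1/√0.9562 = 1.023; τ_2 = 217/1.023 = 212.2 days.
Leg 3: 106 days is already measured aboard the station.
Total: 141.1 + 212.2 + 106.0 days.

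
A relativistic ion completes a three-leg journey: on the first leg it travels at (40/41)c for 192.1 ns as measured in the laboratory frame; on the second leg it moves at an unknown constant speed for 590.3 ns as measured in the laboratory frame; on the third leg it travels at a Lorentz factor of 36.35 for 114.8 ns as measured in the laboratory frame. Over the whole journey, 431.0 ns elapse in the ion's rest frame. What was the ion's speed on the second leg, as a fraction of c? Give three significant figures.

β = 0.757

Leg 1: γ = 1/√(1 − (40/41)²) = 41/9 ≈ 4.556; τ_1 = 192.1/4.556 = 42.17 ns.
Leg 2: speed unknown; τ_2 = 590.3/γ_2.
Leg 3: γ = 36.35; τ_3 = 114.8/36.35 = 3.158 ns.
Total proper time: 42.17 + τ_2 + 3.158 = 431.0, so τ_2 = 431.0 − 45.33 = 385.7 ns.
γ_2 = 590.3/385.7 = 1.531; β = √(1 − 1/γ²) = √0.5731.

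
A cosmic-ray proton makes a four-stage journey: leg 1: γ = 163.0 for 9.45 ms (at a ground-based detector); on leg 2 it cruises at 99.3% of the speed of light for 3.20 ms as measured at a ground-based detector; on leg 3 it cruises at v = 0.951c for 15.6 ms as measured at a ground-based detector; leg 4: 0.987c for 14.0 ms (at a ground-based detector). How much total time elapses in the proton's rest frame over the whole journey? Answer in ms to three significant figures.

Leg 1: γ = 163.0; τ_1 = 9.45/163.0 = 0.05798 ms.
Leg 2: β = 0.993; γ = 1/√(1 − 0.993²) = 1/√0.01395 = 8.466; τ_2 = 3.20/8.466 = 0.3780 ms.
Leg 3: γ = 1/√(1 − 0.951²) = 1/√0.09560 = 3.234; τ_3 = 15.6/3.234 = 4.823 ms.
Leg 4: γ = 1/√(1 − 0.987²) = 1/√0.02583 = 6.222; τ_4 = 14.0/6.222 = 2.250 ms.
Total: 0.05798 + 0.3780 + 4.823 + 2.250 ms.

τ = 7.51 ms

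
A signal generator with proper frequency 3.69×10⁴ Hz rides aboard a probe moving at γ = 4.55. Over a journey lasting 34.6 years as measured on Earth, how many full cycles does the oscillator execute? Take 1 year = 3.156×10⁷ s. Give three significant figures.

γ = 4.55
The oscillator's own cycle count is N = f × τ where τ is the proper time aboard the probe. τ = Δt/γ = 34.6/4.550 = 7.604 years = 2.400×10⁸ s.
N = 3.69×10⁴ × 2.400×10⁸ = 8.856×10¹².

N = 8.86×10¹²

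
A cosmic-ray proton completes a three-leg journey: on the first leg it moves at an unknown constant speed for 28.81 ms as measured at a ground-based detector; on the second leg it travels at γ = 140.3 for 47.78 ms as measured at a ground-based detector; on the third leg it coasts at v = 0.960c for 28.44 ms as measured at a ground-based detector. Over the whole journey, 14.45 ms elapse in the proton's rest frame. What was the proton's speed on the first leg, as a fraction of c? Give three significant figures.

Leg 1: speed unknown; τ_1 = 28.81/γ_1.
Leg 2: γ = 140.3; τ_2 = 47.78/140.3 = 0.3406 ms.
Leg 3: γ = 1/√(1 − 0.960²) = 1/√0.07840 = 3.571; τ_3 = 28.44/3.571 = 7.963 ms.
Total proper time: τ_1 + 0.3406 + 7.963 = 14.45, so τ_1 = 14.45 − 8.304 = 6.146 ms.
γ_1 = 28.81/6.146 = 4.687; β = √(1 − 1/γ²) = √0.9545.

β = 0.977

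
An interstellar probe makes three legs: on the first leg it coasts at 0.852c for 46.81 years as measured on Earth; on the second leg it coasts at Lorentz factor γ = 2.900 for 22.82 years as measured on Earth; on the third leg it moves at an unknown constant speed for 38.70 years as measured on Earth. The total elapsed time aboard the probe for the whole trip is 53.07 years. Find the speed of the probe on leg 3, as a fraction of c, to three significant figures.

β = 0.845

Leg 1: γ = 1/√(1 − 0.852²) = 1/√0.2741 = 1.910; τ_1 = 46.81/1.910 = 24.51 years.
Leg 2: γ = 2.900; τ_2 = 22.82/2.900 = 7.869 years.
Leg 3: speed unknown; τ_3 = 38.70/γ_3.
Total proper time: 24.51 + 7.869 + τ_3 = 53.07, so τ_3 = 53.07 − 32.38 = 20.69 years.
γ_3 = 38.70/20.69 = 1.870; β = √(1 − 1/γ²) = √0.7141.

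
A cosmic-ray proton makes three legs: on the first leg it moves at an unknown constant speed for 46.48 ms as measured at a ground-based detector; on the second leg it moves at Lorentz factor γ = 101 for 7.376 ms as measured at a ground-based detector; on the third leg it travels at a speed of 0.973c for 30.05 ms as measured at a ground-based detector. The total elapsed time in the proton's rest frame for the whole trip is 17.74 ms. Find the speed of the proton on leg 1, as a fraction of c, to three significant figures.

Leg 1: speed unknown; τ_1 = 46.48/γ_1.
Leg 2: γ = 101; τ_2 = 7.376/101.0 = 0.07303 ms.
Leg 3: γ = 1/√(1 − 0.973²) = 1/√0.05327 = 4.333; τ_3 = 30.05/4.333 = 6.936 ms.
Total proper time: τ_1 + 0.07303 + 6.936 = 17.74, so τ_1 = 17.74 − 7.009 = 10.73 ms.
γ_1 = 46.48/10.73 = 4.331; β = √(1 − 1/γ²) = √0.9467.

β = 0.973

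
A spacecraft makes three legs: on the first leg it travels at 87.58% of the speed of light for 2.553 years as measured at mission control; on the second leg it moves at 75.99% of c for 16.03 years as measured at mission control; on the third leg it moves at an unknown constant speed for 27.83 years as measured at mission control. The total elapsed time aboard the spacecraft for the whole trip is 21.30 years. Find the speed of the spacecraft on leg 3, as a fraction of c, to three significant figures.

β = 0.938

Leg 1: β = 0.8758; γ = 1/√(1 − 0.8758²) = 1/√0.2330 = 2.072; τ_1 = 2.553/2.072 = 1.232 years.
Leg 2: β = 0.7599; γ = 1/√(1 − 0.7599²) = 1/√0.4226 = 1.538; τ_2 = 16.03/1.538 = 10.42 years.
Leg 3: speed unknown; τ_3 = 27.83/γ_3.
Total proper time: 1.232 + 10.42 + τ_3 = 21.30, so τ_3 = 21.30 − 11.65 = 9.648 years.
γ_3 = 27.83/9.648 = 2.885; β = √(1 − 1/γ²) = √0.8798.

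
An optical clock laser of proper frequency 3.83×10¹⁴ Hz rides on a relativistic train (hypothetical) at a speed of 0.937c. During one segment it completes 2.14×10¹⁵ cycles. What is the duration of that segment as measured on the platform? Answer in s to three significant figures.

Δt = 16.0 s

γ = 1/√(1 − 0.937²) = 1/√0.1220 = 2.863
Proper time for N cycles: τ = N/f = 2.14×10¹⁵/(3.83×10¹⁴) = 5.587×10⁰ s = 5.587 s.
Lab-frame duration Δt = γτ = 2.863 × 5.587 = 15.99 s.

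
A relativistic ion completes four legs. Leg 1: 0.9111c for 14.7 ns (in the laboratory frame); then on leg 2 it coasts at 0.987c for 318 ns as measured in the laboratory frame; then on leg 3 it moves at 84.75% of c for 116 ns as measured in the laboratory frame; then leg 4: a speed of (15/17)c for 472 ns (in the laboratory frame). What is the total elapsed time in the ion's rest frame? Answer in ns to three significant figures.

Leg 1: γ = 1/√(1 − 0.9111²) = 1/√0.1699 = 2.426; τ_1 = 14.7/2.426 = 6.059 ns.
Leg 2: γ = 1/√(1 − 0.987²) = 1/√0.02583 = 6.222; τ_2 = 318/6.222 = 51.11 ns.
Leg 3: β = 0.8475; γ = 1/√(1 − 0.8475²) = 1/√0.2817 = 1.884; τ_3 = 116/1.884 = 61.57 ns.
Leg 4: γ = 1/√(1 − (15/17)²) = 17/8 = 2.125; τ_4 = 472/2.125 = 222.1 ns.
Total: 6.059 + 51.11 + 61.57 + 222.1 ns.

τ = 341 ns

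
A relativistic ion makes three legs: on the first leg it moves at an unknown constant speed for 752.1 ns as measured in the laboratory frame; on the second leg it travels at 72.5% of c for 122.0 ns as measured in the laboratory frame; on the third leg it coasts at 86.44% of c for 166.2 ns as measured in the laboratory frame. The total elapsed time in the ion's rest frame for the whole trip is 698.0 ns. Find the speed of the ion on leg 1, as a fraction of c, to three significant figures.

β = 0.709

Leg 1: speed unknown; τ_1 = 752.1/γ_1.
Leg 2: β = 0.725; γ = 1/√(1 − 0.725²) = 1/√0.4744 = 1.452; τ_2 = 122.0/1.452 = 84.03 ns.
Leg 3: β = 0.8644; γ = 1/√(1 − 0.8644²) = 1/√0.2528 = 1.989; τ_3 = 166.2/1.989 = 83.57 ns.
Total proper time: τ_1 + 84.03 + 83.57 = 698.0, so τ_1 = 698.0 − 167.6 = 530.4 ns.
γ_1 = 752.1/530.4 = 1.418; β = √(1 − 1/γ²) = √0.5026.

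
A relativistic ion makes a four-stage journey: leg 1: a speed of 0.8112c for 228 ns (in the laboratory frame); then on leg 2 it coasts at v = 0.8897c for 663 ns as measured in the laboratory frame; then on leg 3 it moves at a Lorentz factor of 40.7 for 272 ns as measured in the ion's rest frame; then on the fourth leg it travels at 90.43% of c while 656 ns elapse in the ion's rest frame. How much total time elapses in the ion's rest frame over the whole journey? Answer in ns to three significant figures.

Leg 1: γ = 1/√(1 − 0.8112²) = 1/√0.3420 = 1.710; τ_1 = 228/1.710 = 133.3 ns.
Leg 2: γ = 1/√(1 − 0.8897²) = 1/√0.2084 = 2.190; τ_2 = 663/2.190 = 302.7 ns.
Leg 3: 272 ns is already measured in the ion's rest frame.
Leg 4: 656 ns is already measured in the ion's rest frame.
Total: 133.3 + 302.7 + 272.0 + 656.0 ns.

τ = 1360 ns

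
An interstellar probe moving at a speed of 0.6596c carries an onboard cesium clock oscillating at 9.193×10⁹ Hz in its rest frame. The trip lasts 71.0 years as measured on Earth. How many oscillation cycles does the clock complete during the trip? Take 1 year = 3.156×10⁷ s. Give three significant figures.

γ = 1/√(1 − 0.6596²) = 1/√0.5649 = 1.330
The oscillator's own cycle count is N = f × τ where τ is the proper time aboard the probe. τ = Δt/γ = 71.0/1.330 = 53.36 years = 1.684×10⁹ s.
N = 9.193×10⁹ × 1.684×10⁹ = 1.548×10¹⁹.

N = 1.55×10¹⁹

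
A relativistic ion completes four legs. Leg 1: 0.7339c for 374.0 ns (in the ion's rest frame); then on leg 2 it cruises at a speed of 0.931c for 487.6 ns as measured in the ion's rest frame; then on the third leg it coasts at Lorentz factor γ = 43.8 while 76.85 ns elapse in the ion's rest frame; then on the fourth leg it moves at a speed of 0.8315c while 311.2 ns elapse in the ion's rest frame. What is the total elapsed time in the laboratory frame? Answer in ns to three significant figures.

Δt = 5810 ns

Leg 1: γ = 1/√(1 − 0.7339²) = 1/√0.4614 = 1.472; Δt_1 = 1.472 × 374.0 = 550.6 ns.
Leg 2: γ = 1/√(1 − 0.931²) = 1/√0.1332 = 2.740; Δt_2 = 2.740 × 487.6 = 1336 ns.
Leg 3: γ = 43.8; Δt_3 = 43.80 × 76.85 = 3366 ns.
Leg 4: γ = 1/√(1 − 0.8315²) = 1/√0.3086 = 1.800; Δt_4 = 1.800 × 311.2 = 560.2 ns.
Total: 550.6 + 1336 + 3366 + 560.2 ns.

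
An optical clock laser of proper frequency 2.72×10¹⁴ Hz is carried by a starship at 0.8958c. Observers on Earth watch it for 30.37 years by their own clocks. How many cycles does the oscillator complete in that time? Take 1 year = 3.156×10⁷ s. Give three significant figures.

N = 1.16×10²³

γ = 1/√(1 − 0.8958²) = 1/√0.1975 = 2.250
During 30.37 years of lab time, the oscillator's proper time advances by τ = Δt/γ = 30.37/2.250 = 13.50 years = 4.260×10⁸ s.
N = f × τ = 2.72×10¹⁴ × 4.260×10⁸ = 1.159×10²³.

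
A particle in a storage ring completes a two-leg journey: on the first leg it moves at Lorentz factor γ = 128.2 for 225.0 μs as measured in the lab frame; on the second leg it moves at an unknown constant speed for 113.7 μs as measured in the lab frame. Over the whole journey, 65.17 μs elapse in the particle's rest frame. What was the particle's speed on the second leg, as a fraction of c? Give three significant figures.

β = 0.830

Leg 1: γ = 128.2; τ_1 = 225.0/128.2 = 1.755 μs.
Leg 2: speed unknown; τ_2 = 113.7/γ_2.
Total proper time: 1.755 + τ_2 = 65.17, so τ_2 = 65.17 − 1.755 = 63.41 μs.
γ_2 = 113.7/63.41 = 1.793; β = √(1 − 1/γ²) = √0.6889.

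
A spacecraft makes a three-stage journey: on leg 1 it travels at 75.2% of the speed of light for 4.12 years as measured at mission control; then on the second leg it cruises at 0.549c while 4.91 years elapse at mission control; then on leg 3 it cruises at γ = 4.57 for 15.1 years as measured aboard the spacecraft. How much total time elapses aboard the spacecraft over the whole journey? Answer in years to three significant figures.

τ = 21.9 years

Leg 1: β = 0.752; γ = 1/√(1 − 0.752²) = 1/√0.4345 = 1.517; τ_1 = 4.12/1.517 = 2.716 years.
Leg 2: γ = 1/√(1 − 0.549²) = 1/√0.6986 = 1.196; τ_2 = 4.91/1.196 = 4.104 years.
Leg 3: 15.1 years is already measured aboard the spacecraft.
Total: 2.716 + 4.104 + 15.10 years.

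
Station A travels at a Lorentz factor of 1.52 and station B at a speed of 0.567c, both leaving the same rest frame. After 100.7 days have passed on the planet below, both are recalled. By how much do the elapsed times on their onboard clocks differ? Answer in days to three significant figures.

A: γ = 1.52; τ_A = 100.7/1.520 = 66.25 days.
B: γ = 1/√(1 − 0.567²) = 1/√0.6785 = 1.214; τ_B = 100.7/1.214 = 82.95 days.

|τ_A − τ_B| = 16.7 days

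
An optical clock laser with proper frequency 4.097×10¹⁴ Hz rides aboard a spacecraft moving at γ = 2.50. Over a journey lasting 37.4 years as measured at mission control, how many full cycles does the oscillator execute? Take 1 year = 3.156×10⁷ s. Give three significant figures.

γ = 2.50
The oscillator's own cycle count is N = f × τ where τ is the proper time aboard the spacecraft. τ = Δt/γ = 37.4/2.500 = 14.96 years = 4.721×10⁸ s.
N = 4.097×10¹⁴ × 4.721×10⁸ = 1.934×10²³.

N = 1.93×10²³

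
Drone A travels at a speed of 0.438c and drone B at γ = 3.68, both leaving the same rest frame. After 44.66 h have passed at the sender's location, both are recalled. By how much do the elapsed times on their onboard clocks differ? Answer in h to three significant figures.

|τ_A − τ_B| = 28.0 h

A: γ = 1/√(1 − 0.438²) = 1/√0.8082 = 1.112; τ_A = 44.66/1.112 = 40.15 h.
B: γ = 3.68; τ_B = 44.66/3.680 = 12.14 h.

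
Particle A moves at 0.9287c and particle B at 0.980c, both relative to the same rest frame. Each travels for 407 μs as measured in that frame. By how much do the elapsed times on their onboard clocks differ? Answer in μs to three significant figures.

A: γ = 1/√(1 − 0.9287²) = 1/√0.1375 = 2.697; τ_A = 407/2.697 = 150.9 μs.
B: γ = 1/√(1 − 0.980²) = 1/√0.03960 = 5.025; τ_B = 407/5.025 = 80.99 μs.

|τ_A − τ_B| = 69.9 μs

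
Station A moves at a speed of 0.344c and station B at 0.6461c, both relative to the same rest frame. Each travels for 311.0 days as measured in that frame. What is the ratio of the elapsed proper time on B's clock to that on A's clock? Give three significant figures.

A: γ = 1/√(1 − 0.344²) = 1/√0.8817 = 1.065. B: γ = 1/√(1 − 0.6461²) = 1/√0.5826 = 1.310.
τ_A/τ_B = γ_B/γ_A = 1.310/1.065 = 1.230, so τ_B/τ_A = 0.8129.

τ_B/τ_A = 0.813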